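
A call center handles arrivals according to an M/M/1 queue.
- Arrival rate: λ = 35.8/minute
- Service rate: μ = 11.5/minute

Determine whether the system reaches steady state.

Stability requires ρ = λ/(cμ) < 1
ρ = 35.8/(1 × 11.5) = 35.8/11.50 = 3.1130
Since 3.1130 ≥ 1, the system is UNSTABLE.
Queue grows without bound. Need μ > λ = 35.8.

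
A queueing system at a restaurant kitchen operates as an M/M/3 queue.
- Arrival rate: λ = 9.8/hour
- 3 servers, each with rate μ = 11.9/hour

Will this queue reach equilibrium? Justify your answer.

Stability requires ρ = λ/(cμ) < 1
ρ = 9.8/(3 × 11.9) = 9.8/35.70 = 0.2745
Since 0.2745 < 1, the system is STABLE.
The servers are busy 27.45% of the time.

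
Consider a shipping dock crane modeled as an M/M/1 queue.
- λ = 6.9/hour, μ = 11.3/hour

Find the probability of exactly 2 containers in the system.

ρ = λ/μ = 6.9/11.3 = 0.6106
P(n) = (1-ρ)ρⁿ
P(2) = (1-0.6106) × 0.6106^2
P(2) = 0.3894 × 0.3728
P(2) = 0.1452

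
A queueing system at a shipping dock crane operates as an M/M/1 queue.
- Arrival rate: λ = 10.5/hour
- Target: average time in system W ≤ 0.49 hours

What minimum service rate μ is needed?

For M/M/1: W = 1/(μ-λ)
Need W ≤ 0.49, so 1/(μ-λ) ≤ 0.49
μ - λ ≥ 1/0.49 = 2.0408
μ ≥ 10.5 + 2.0408 = 12.5408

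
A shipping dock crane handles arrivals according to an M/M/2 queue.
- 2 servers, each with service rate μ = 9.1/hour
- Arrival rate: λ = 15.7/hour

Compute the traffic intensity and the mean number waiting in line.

Traffic intensity: ρ = λ/(cμ) = 15.7/(2×9.1) = 0.8626
Since ρ = 0.8626 < 1, system is stable.
Offered load a = λ/μ = cρ = 15.7/9.1 = 1.7253
P₀ = [ Σₙ₌₀^1 aⁿ/n! + a^2/(2!(1-ρ)) ]⁻¹
Σ = a^0/0! + a^1/1! = 1.0000 + 1.7253 = 2.7253
a^2/(2!(1-ρ)) = 2.97657/(2 × 0.137363) = 10.8347
P₀ = 1/(2.7253 + 10.8347) = 0.07375
Lq = P₀·a^2·ρ / (2!(1-ρ)²) = 0.07374631 × 2.976573 × 0.8626374 / (2 × 0.01886849) = 5.0179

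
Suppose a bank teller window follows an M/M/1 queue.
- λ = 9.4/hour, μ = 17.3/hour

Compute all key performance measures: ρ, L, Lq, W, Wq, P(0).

Step 1: ρ = λ/μ = 9.4/17.3 = 0.5434
Step 2: L = λ/(μ-λ) = 9.4/7.90 = 1.1899
Step 3: Lq = λ²/(μ(μ-λ)) = 88.36/(17.3×7.90) = 0.6465
Step 4: W = 1/(μ-λ) = 1/7.90 = 0.12658
Step 5: Wq = λ/(μ(μ-λ)) = 9.4/(17.3×7.90) = 0.06878
Step 6: P(0) = 1-ρ = 0.4566
Verify: L = λW = 9.4×0.12658 = 1.1899 ✔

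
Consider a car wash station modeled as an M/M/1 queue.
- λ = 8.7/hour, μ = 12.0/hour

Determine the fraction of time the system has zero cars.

ρ = λ/μ = 8.7/12.0 = 0.7250
P(0) = 1 - ρ = 1 - 0.7250 = 0.2750
The server is idle 27.50% of the time.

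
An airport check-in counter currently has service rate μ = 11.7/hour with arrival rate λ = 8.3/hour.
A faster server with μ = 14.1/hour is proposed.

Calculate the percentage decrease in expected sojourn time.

System 1: ρ₁ = 8.3/11.7 = 0.7094, W₁ = 1/(11.7-8.3) = 0.2941
System 2: ρ₂ = 8.3/14.1 = 0.5887, W₂ = 1/(14.1-8.3) = 0.1724
Improvement: (W₁-W₂)/W₁ = (0.2941-0.1724)/0.2941 = 41.38%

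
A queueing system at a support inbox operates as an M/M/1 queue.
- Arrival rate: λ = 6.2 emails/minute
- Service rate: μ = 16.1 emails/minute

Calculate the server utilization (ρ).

Server utilization: ρ = λ/μ
ρ = 6.2/16.1 = 0.3851
The server is busy 38.51% of the time.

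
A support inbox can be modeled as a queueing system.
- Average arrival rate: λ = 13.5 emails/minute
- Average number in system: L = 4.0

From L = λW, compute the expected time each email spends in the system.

Little's Law: L = λW, so W = L/λ
W = 4.0/13.5 = 0.2963 minutes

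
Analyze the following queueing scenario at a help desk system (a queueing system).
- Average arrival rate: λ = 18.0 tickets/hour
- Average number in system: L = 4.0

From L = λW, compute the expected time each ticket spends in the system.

Little's Law: L = λW, so W = L/λ
W = 4.0/18.0 = 0.2222 hours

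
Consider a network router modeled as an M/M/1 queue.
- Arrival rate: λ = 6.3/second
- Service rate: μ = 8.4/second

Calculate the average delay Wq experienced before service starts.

First, compute utilization: ρ = λ/μ = 6.3/8.4 = 0.7500
For M/M/1: Wq = λ/(μ(μ-λ))
Wq = 6.3/(8.4 × (8.4-6.3))
Wq = 6.3/(8.4 × 2.10)
Wq = 0.3571 seconds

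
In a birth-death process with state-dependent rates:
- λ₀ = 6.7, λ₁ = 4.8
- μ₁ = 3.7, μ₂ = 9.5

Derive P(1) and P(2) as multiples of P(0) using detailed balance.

Balance equations:
State 0: λ₀P₀ = μ₁P₁ → P₁ = (λ₀/μ₁)P₀ = (6.7/3.7)P₀ = 1.8108P₀
State 1: P₂ = (λ₀λ₁)/(μ₁μ₂)P₀ = (6.7×4.8)/(3.7×9.5)P₀ = 0.9149P₀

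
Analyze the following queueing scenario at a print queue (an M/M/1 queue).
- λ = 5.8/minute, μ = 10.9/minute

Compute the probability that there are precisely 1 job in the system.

ρ = λ/μ = 5.8/10.9 = 0.5321
P(n) = (1-ρ)ρⁿ
P(1) = (1-0.5321) × 0.5321^1
P(1) = 0.4679 × 0.5321
P(1) = 0.2490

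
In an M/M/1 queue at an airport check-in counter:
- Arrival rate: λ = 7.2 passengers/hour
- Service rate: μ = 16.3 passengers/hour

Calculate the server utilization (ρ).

Server utilization: ρ = λ/μ
ρ = 7.2/16.3 = 0.4417
The server is busy 44.17% of the time.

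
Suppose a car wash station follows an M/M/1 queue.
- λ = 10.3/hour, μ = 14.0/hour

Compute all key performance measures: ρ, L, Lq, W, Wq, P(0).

Step 1: ρ = λ/μ = 10.3/14.0 = 0.7357
Step 2: L = λ/(μ-λ) = 10.3/3.70 = 2.7838
Step 3: Lq = λ²/(μ(μ-λ)) = 106.09/(14.0×3.70) = 2.0481
Step 4: W = 1/(μ-λ) = 1/3.70 = 0.27027
Step 5: Wq = λ/(μ(μ-λ)) = 10.3/(14.0×3.70) = 0.1988
Step 6: P(0) = 1-ρ = 0.2643
Verify: L = λW = 10.3×0.27027 = 2.7838 ✔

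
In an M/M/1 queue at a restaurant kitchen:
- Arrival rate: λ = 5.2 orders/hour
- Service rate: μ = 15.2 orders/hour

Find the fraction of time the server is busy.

Server utilization: ρ = λ/μ
ρ = 5.2/15.2 = 0.3421
The server is busy 34.21% of the time.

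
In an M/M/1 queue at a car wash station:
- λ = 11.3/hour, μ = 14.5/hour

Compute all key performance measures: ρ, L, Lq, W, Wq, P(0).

Step 1: ρ = λ/μ = 11.3/14.5 = 0.7793
Step 2: L = λ/(μ-λ) = 11.3/3.20 = 3.5313
Step 3: Lq = λ²/(μ(μ-λ)) = 127.69/(14.5×3.20) = 2.7519
Step 4: W = 1/(μ-λ) = 1/3.20 = 0.3125
Step 5: Wq = λ/(μ(μ-λ)) = 11.3/(14.5×3.20) = 0.2435
Step 6: P(0) = 1-ρ = 0.2207
Verify: L = λW = 11.3×0.3125 = 3.5313 ✔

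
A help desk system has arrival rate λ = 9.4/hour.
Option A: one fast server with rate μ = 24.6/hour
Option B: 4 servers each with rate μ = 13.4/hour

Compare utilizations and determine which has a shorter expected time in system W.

Option A: single server μ = 24.6 (M/M/1)
  ρ_A = 9.4/24.6 = 0.3821
  W_A = 1/(μ-λ) = 1/(24.6-9.4) = 1/15.20 = 0.06579

Option B: 4 servers μ = 13.4 (M/M/4)
  ρ_B = λ/(cμ) = 9.4/(4×13.4) = 0.1754
  Offered load a = λ/μ = cρ = 9.4/13.4 = 0.7015
  P₀ = [ Σₙ₌₀^3 aⁿ/n! + a^4/(4!(1-ρ)) ]⁻¹
  Σ = a^0/0! + a^1/1! + a^2/2! + a^3/3! = 1.0000 + 0.70149 + 0.24605 + 0.057533 = 2.0051
  a^4/(4!(1-ρ)) = 0.2422/(24 × 0.8246) = 0.01224
  P₀ = 1/(2.0051 + 0.01224) = 0.4957
  Lq = P₀·a^4·ρ / (4!(1-ρ)²) = 0.4957 × 0.2422 × 0.1754 / (24 × 0.6800) = 0.001290
  Wq_B = Lq/λ = 0.0012899/9.4 = 0.00013722
  W_B = Wq_B + 1/μ = 0.00013722 + 0.074627 = 0.07476

Since W_A = 0.06579 < W_B = 0.07476, Option A (single fast server) has the shorter time in system.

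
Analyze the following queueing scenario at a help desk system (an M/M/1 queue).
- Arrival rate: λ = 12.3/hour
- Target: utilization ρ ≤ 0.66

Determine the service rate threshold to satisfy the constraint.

ρ = λ/μ, so μ = λ/ρ
μ ≥ 12.3/0.66 = 18.6364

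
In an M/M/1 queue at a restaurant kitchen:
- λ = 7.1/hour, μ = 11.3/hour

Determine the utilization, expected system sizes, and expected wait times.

Step 1: ρ = λ/μ = 7.1/11.3 = 0.6283
Step 2: L = λ/(μ-λ) = 7.1/4.20 = 1.6905
Step 3: Lq = λ²/(μ(μ-λ)) = 50.41/(11.3×4.20) = 1.0622
Step 4: W = 1/(μ-λ) = 1/4.20 = 0.2381
Step 5: Wq = λ/(μ(μ-λ)) = 7.1/(11.3×4.20) = 0.1496
Step 6: P(0) = 1-ρ = 0.3717
Verify: L = λW = 7.1×0.2381 = 1.6905 ✔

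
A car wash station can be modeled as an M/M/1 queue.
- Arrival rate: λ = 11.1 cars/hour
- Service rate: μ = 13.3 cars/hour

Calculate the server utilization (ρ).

Server utilization: ρ = λ/μ
ρ = 11.1/13.3 = 0.8346
The server is busy 83.46% of the time.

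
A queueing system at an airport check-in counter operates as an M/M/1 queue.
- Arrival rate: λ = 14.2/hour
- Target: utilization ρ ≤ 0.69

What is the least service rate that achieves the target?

ρ = λ/μ, so μ = λ/ρ
μ ≥ 14.2/0.69 = 20.5797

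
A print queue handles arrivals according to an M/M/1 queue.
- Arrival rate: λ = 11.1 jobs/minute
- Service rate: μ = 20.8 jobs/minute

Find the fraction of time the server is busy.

Server utilization: ρ = λ/μ
ρ = 11.1/20.8 = 0.5337
The server is busy 53.37% of the time.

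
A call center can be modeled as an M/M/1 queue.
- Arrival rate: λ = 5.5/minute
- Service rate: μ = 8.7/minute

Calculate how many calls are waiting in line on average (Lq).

ρ = λ/μ = 5.5/8.7 = 0.6322
For M/M/1: Lq = λ²/(μ(μ-λ))
Lq = 30.25/(8.7 × 3.20)
Lq = 1.0866 calls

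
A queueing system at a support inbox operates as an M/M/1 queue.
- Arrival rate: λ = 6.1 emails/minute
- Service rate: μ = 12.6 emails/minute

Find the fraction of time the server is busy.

Server utilization: ρ = λ/μ
ρ = 6.1/12.6 = 0.4841
The server is busy 48.41% of the time.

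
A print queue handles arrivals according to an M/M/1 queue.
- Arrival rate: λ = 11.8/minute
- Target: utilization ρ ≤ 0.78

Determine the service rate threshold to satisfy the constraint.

ρ = λ/μ, so μ = λ/ρ
μ ≥ 11.8/0.78 = 15.1282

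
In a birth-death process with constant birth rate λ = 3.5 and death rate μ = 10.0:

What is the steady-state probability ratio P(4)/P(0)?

For constant rates: P(n)/P(0) = (λ/μ)^n
P(4)/P(0) = (3.5/10.0)^4 = 0.3500^4 = 0.01501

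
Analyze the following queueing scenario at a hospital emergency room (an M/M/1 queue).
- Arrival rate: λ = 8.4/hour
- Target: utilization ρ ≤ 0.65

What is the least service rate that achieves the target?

ρ = λ/μ, so μ = λ/ρ
μ ≥ 8.4/0.65 = 12.9231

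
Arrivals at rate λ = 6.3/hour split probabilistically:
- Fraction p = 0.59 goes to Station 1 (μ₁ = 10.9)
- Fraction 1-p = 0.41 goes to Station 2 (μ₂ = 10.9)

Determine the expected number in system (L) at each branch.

Effective rates: λ₁ = 6.3×0.59 = 3.717, λ₂ = 6.3×0.41 = 2.583
Station 1: ρ₁ = 3.717/10.9 = 0.3410, L₁ = ρ₁/(1-ρ₁) = 0.3410/(1-0.3410) = 0.5175
Station 2: ρ₂ = 2.583/10.9 = 0.2370, L₂ = ρ₂/(1-ρ₂) = 0.2370/(1-0.2370) = 0.3106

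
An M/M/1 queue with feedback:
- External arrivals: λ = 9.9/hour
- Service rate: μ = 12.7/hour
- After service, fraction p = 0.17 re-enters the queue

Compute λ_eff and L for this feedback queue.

Effective arrival rate: λ_eff = λ/(1-p) = 9.9/(1-0.17) = 9.9/0.83 = 11.92771
ρ = λ_eff/μ = 11.92771/12.7 = 0.9391898
L = ρ/(1-ρ) = 0.9391898/(1-0.9391898) = 15.4446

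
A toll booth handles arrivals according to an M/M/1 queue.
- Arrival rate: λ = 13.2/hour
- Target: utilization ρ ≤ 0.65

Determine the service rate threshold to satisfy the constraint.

ρ = λ/μ, so μ = λ/ρ
μ ≥ 13.2/0.65 = 20.3077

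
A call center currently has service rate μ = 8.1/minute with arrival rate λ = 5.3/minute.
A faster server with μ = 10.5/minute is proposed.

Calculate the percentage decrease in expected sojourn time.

System 1: ρ₁ = 5.3/8.1 = 0.6543, W₁ = 1/(8.1-5.3) = 0.3571
System 2: ρ₂ = 5.3/10.5 = 0.5048, W₂ = 1/(10.5-5.3) = 0.1923
Improvement: (W₁-W₂)/W₁ = (0.3571-0.1923)/0.3571 = 46.15%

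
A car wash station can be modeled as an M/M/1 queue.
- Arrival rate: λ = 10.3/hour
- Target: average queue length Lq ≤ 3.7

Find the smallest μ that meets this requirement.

For M/M/1: Lq = λ²/(μ(μ-λ))
Need Lq ≤ 3.7, i.e. μ(μ-λ) ≥ λ²/3.7
μ² - 10.3μ - 106.09/3.7 ≥ 0  →  μ² - 10.3μ - 28.67297 ≥ 0
Quadratic formula (positive root): μ = [λ + √(λ² + 4×28.67297)]/2
Discriminant: 106.09 + 4×28.67297 = 220.7819, √220.7819 = 14.8587
μ ≥ (10.3 + 14.8587)/2 = 12.5794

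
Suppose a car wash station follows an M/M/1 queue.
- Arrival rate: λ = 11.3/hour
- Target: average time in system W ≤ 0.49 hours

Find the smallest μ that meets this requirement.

For M/M/1: W = 1/(μ-λ)
Need W ≤ 0.49, so 1/(μ-λ) ≤ 0.49
μ - λ ≥ 1/0.49 = 2.0408
μ ≥ 11.3 + 2.0408 = 13.3408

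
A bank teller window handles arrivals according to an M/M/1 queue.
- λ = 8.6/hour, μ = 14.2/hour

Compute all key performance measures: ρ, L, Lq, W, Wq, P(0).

Step 1: ρ = λ/μ = 8.6/14.2 = 0.6056
Step 2: L = λ/(μ-λ) = 8.6/5.60 = 1.5357
Step 3: Lq = λ²/(μ(μ-λ)) = 73.96/(14.2×5.60) = 0.9301
Step 4: W = 1/(μ-λ) = 1/5.60 = 0.17857
Step 5: Wq = λ/(μ(μ-λ)) = 8.6/(14.2×5.60) = 0.1081
Step 6: P(0) = 1-ρ = 0.3944
Verify: L = λW = 8.6×0.17857 = 1.5357 ✔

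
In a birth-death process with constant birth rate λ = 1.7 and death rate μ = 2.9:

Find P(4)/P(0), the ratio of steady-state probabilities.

For constant rates: P(n)/P(0) = (λ/μ)^n
P(4)/P(0) = (1.7/2.9)^4 = 0.5862^4 = 0.1181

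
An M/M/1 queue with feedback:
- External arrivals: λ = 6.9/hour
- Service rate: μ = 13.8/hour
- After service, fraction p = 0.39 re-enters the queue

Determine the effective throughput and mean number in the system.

Effective arrival rate: λ_eff = λ/(1-p) = 6.9/(1-0.39) = 6.9/0.61 = 11.31148
ρ = λ_eff/μ = 11.31148/13.8 = 0.819672
L = ρ/(1-ρ) = 0.819672/(1-0.819672) = 4.5455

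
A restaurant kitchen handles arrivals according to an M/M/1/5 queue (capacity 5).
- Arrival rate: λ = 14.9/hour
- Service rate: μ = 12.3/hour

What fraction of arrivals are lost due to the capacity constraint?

ρ = λ/μ = 14.9/12.3 = 1.21138
P₀ = (1-ρ)/(1-ρ^(K+1)) = (1-1.21138)/(1-1.21138^6) = -0.21138/-2.1600 = 0.09786
P_K = P₀×ρ^K = 0.09786 × 1.21138^5 = 0.09786 × 2.6086 = 0.2553
Blocking probability = 25.53%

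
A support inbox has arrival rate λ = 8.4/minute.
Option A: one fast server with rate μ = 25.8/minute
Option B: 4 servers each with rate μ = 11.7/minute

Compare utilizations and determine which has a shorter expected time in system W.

Option A: single server μ = 25.8 (M/M/1)
  ρ_A = 8.4/25.8 = 0.3256
  W_A = 1/(μ-λ) = 1/(25.8-8.4) = 1/17.40 = 0.05747

Option B: 4 servers μ = 11.7 (M/M/4)
  ρ_B = λ/(cμ) = 8.4/(4×11.7) = 0.1795
  Offered load a = λ/μ = cρ = 8.4/11.7 = 0.7179
  P₀ = [ Σₙ₌₀^3 aⁿ/n! + a^4/(4!(1-ρ)) ]⁻¹
  Σ = a^0/0! + a^1/1! + a^2/2! + a^3/3! = 1.0000 + 0.71795 + 0.25773 + 0.061678 = 2.0374
  a^4/(4!(1-ρ)) = 0.2657/(24 × 0.8205) = 0.01349
  P₀ = 1/(2.0374 + 0.01349) = 0.4876
  Lq = P₀·a^4·ρ / (4!(1-ρ)²) = 0.4876 × 0.2657 × 0.1795 / (24 × 0.6732) = 0.001439
  Wq_B = Lq/λ = 0.001439/8.4 = 0.0001713
  W_B = Wq_B + 1/μ = 0.0001713 + 0.08547 = 0.08564

Since W_A = 0.05747 < W_B = 0.08564, Option A (single fast server) has the shorter time in system.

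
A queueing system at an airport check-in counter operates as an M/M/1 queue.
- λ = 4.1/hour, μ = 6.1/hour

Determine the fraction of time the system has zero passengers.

ρ = λ/μ = 4.1/6.1 = 0.6721
P(0) = 1 - ρ = 1 - 0.6721 = 0.3279
The server is idle 32.79% of the time.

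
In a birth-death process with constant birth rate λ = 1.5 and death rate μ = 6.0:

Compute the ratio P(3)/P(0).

For constant rates: P(n)/P(0) = (λ/μ)^n
P(3)/P(0) = (1.5/6.0)^3 = 0.2500^3 = 0.01562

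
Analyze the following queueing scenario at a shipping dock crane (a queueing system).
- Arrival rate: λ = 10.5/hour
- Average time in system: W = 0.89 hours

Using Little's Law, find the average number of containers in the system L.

Little's Law: L = λW
L = 10.5 × 0.89 = 9.3450 containers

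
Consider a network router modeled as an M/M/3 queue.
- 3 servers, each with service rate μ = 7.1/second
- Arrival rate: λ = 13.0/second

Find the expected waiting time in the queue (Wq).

Traffic intensity: ρ = λ/(cμ) = 13.0/(3×7.1) = 0.6103
Since ρ = 0.6103 < 1, system is stable.
Offered load a = λ/μ = cρ = 13.0/7.1 = 1.8310
P₀ = [ Σₙ₌₀^2 aⁿ/n! + a^3/(3!(1-ρ)) ]⁻¹
Σ = a^0/0! + a^1/1! + a^2/2! = 1.00000 + 1.83099 + 1.67625 = 4.5072
a^3/(3!(1-ρ)) = 6.1384/(6 × 0.38967) = 2.6255
P₀ = 1/(4.5072 + 2.6255) = 0.1402
Lq = P₀·a^3·ρ / (3!(1-ρ)²) = 0.14020 × 6.1384 × 0.61033 / (6 × 0.15184) = 0.5765
Wq = Lq/λ = 0.5765/13.0 = 0.04435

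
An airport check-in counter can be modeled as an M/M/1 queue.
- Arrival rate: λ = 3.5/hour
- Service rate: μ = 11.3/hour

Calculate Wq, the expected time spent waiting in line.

First, compute utilization: ρ = λ/μ = 3.5/11.3 = 0.3097
For M/M/1: Wq = λ/(μ(μ-λ))
Wq = 3.5/(11.3 × (11.3-3.5))
Wq = 3.5/(11.3 × 7.80)
Wq = 0.03971 hours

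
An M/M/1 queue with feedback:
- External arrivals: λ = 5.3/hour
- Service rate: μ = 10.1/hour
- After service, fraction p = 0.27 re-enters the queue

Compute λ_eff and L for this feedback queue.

Effective arrival rate: λ_eff = λ/(1-p) = 5.3/(1-0.27) = 5.3/0.73 = 7.2603
ρ = λ_eff/μ = 7.2603/10.1 = 0.71884
L = ρ/(1-ρ) = 0.71884/(1-0.71884) = 2.5567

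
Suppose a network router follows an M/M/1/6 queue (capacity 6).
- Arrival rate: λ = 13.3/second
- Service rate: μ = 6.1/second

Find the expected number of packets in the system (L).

ρ = λ/μ = 13.3/6.1 = 2.1803
P₀ = (1-ρ)/(1-ρ^(K+1)) = (1-2.1803)/(1-2.1803^7) = -1.1803/-233.2145 = 0.005061
P_K = P₀×ρ^K = 0.005061 × 2.1803^6 = 0.005061 × 107.4231 = 0.5437
L = ρ[1 - (K+1)ρ^K + Kρ^(K+1)] / [(1-ρ)(1-ρ^(K+1))]
L = 2.1803 × (1 - 7×107.4231 + 6×234.2145) / ((1 - 2.1803) × (1 - 234.2145)) = 5.1828 packets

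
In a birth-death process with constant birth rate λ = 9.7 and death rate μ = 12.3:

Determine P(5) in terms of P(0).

For constant rates: P(n)/P(0) = (λ/μ)^n
P(5)/P(0) = (9.7/12.3)^5 = 0.7886^5 = 0.3050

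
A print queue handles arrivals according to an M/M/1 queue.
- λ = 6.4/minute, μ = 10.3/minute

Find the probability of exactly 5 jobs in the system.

ρ = λ/μ = 6.4/10.3 = 0.62136
P(n) = (1-ρ)ρⁿ
P(5) = (1-0.62136) × 0.62136^5
P(5) = 0.3786 × 0.09262
P(5) = 0.03507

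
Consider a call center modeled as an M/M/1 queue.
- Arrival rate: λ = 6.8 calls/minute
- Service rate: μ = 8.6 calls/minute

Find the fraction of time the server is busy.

Server utilization: ρ = λ/μ
ρ = 6.8/8.6 = 0.7907
The server is busy 79.07% of the time.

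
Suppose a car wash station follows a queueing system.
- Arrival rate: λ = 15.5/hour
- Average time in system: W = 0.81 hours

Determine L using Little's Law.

Little's Law: L = λW
L = 15.5 × 0.81 = 12.5550 cars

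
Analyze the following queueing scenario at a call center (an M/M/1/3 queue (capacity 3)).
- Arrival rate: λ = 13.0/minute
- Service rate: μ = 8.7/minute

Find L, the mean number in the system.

ρ = λ/μ = 13.0/8.7 = 1.49425
P₀ = (1-ρ)/(1-ρ^(K+1)) = (1-1.49425)/(1-1.49425^4) = -0.4943/-3.9853 = 0.1240
P_K = P₀×ρ^K = 0.12402 × 1.49425^3 = 0.12402 × 3.3363 = 0.4138
L = ρ[1 - (K+1)ρ^K + Kρ^(K+1)] / [(1-ρ)(1-ρ^(K+1))]
L = 1.49425 × (1 - 4×3.33634 + 3×4.98532) / ((1 - 1.49425) × (1 - 4.98532)) = 1.9804 calls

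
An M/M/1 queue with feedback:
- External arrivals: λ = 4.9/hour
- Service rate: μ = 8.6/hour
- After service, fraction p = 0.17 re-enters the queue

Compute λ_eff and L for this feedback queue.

Effective arrival rate: λ_eff = λ/(1-p) = 4.9/(1-0.17) = 4.9/0.83 = 5.9036
ρ = λ_eff/μ = 5.9036/8.6 = 0.68647
L = ρ/(1-ρ) = 0.68647/(1-0.68647) = 2.1895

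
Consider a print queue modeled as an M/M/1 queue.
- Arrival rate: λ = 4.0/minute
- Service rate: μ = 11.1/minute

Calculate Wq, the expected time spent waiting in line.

First, compute utilization: ρ = λ/μ = 4.0/11.1 = 0.3604
For M/M/1: Wq = λ/(μ(μ-λ))
Wq = 4.0/(11.1 × (11.1-4.0))
Wq = 4.0/(11.1 × 7.10)
Wq = 0.05075 minutes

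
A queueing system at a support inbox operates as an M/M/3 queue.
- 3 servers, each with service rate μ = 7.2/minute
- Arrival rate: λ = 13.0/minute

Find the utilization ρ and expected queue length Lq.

Traffic intensity: ρ = λ/(cμ) = 13.0/(3×7.2) = 0.6019
Since ρ = 0.6019 < 1, system is stable.
Offered load a = λ/μ = cρ = 13.0/7.2 = 1.8056
P₀ = [ Σₙ₌₀^2 aⁿ/n! + a^3/(3!(1-ρ)) ]⁻¹
Σ = a^0/0! + a^1/1! + a^2/2! = 1.0000 + 1.8056 + 1.6300 = 4.4356
a^3/(3!(1-ρ)) = 5.8862/(6 × 0.39815) = 2.4640
P₀ = 1/(4.4356 + 2.4640) = 0.1449
Lq = P₀·a^3·ρ / (3!(1-ρ)²) = 0.1449 × 5.8862 × 0.6019 / (6 × 0.1585) = 0.5398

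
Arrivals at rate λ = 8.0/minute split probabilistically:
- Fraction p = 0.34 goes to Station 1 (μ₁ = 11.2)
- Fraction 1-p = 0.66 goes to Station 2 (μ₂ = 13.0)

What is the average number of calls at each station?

Effective rates: λ₁ = 8.0×0.34 = 2.72, λ₂ = 8.0×0.66 = 5.28
Station 1: ρ₁ = 2.72/11.2 = 0.2429, L₁ = ρ₁/(1-ρ₁) = 0.2429/(1-0.2429) = 0.3208
Station 2: ρ₂ = 5.28/13.0 = 0.40615, L₂ = ρ₂/(1-ρ₂) = 0.40615/(1-0.40615) = 0.6839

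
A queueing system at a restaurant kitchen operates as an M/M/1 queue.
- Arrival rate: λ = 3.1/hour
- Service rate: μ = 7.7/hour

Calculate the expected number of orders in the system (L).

ρ = λ/μ = 3.1/7.7 = 0.4026
For M/M/1: L = λ/(μ-λ)
L = 3.1/(7.7-3.1) = 3.1/4.60
L = 0.6739 orders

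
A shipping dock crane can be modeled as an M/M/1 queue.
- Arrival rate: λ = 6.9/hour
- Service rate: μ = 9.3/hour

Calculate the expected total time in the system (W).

First, compute utilization: ρ = λ/μ = 6.9/9.3 = 0.7419
For M/M/1: W = 1/(μ-λ)
W = 1/(9.3-6.9) = 1/2.40
W = 0.4167 hours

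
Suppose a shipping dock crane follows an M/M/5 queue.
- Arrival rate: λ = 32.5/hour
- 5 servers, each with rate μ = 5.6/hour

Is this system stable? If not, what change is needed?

Stability requires ρ = λ/(cμ) < 1
ρ = 32.5/(5 × 5.6) = 32.5/28.00 = 1.1607
Since 1.1607 ≥ 1, the system is UNSTABLE.
Need c > λ/μ = 32.5/5.6 = 5.80.
Minimum servers needed: c = 6.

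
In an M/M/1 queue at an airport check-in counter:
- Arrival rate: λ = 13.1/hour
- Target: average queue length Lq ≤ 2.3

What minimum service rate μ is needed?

For M/M/1: Lq = λ²/(μ(μ-λ))
Need Lq ≤ 2.3, i.e. μ(μ-λ) ≥ λ²/2.3
μ² - 13.1μ - 171.61/2.3 ≥ 0  →  μ² - 13.1μ - 74.61304 ≥ 0
Quadratic formula (positive root): μ = [λ + √(λ² + 4×74.61304)]/2
Discriminant: 171.61 + 4×74.61304 = 470.0622, √470.0622 = 21.6809
μ ≥ (13.1 + 21.6809)/2 = 17.3905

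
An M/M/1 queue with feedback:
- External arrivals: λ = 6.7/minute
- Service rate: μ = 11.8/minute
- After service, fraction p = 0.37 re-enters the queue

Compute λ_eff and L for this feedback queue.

Effective arrival rate: λ_eff = λ/(1-p) = 6.7/(1-0.37) = 6.7/0.63 = 10.634921
ρ = λ_eff/μ = 10.634921/11.8 = 0.9012645
L = ρ/(1-ρ) = 0.9012645/(1-0.9012645) = 9.1281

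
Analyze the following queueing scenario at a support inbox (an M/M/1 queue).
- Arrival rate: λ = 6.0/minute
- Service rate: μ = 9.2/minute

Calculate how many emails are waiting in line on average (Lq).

ρ = λ/μ = 6.0/9.2 = 0.6522
For M/M/1: Lq = λ²/(μ(μ-λ))
Lq = 36.00/(9.2 × 3.20)
Lq = 1.2228 emails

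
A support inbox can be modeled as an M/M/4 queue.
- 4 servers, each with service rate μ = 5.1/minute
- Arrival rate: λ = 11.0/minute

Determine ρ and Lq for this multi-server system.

Traffic intensity: ρ = λ/(cμ) = 11.0/(4×5.1) = 0.5392
Since ρ = 0.5392 < 1, system is stable.
Offered load a = λ/μ = cρ = 11.0/5.1 = 2.1569
P₀ = [ Σₙ₌₀^3 aⁿ/n! + a^4/(4!(1-ρ)) ]⁻¹
Σ = a^0/0! + a^1/1! + a^2/2! + a^3/3! = 1.0000 + 2.1569 + 2.3260 + 1.6723 = 7.1552
a^4/(4!(1-ρ)) = 21.6416/(24 × 0.46078) = 1.9570
P₀ = 1/(7.1552 + 1.9570) = 0.1097
Lq = P₀·a^4·ρ / (4!(1-ρ)²) = 0.10974 × 21.6416 × 0.53922 / (24 × 0.21232) = 0.2513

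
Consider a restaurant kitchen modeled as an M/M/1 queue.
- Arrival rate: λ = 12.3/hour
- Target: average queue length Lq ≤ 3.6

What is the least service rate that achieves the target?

For M/M/1: Lq = λ²/(μ(μ-λ))
Need Lq ≤ 3.6, i.e. μ(μ-λ) ≥ λ²/3.6
μ² - 12.3μ - 151.29/3.6 ≥ 0  →  μ² - 12.3μ - 42.0250 ≥ 0
Quadratic formula (positive root): μ = [λ + √(λ² + 4×42.0250)]/2
Discriminant: 151.29 + 4×42.0250 = 319.3900, √319.3900 = 17.87149
μ ≥ (12.3 + 17.87149)/2 = 15.0857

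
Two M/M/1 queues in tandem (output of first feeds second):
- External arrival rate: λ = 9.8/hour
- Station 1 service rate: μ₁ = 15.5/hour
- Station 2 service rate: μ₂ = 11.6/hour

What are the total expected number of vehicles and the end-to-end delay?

By Jackson's theorem, each station behaves as independent M/M/1.
Station 1: ρ₁ = 9.8/15.5 = 0.6323, L₁ = ρ₁/(1-ρ₁) = λ/(μ₁-λ) = 9.8/5.70 = 1.7193
Station 2: ρ₂ = 9.8/11.6 = 0.8448, L₂ = ρ₂/(1-ρ₂) = λ/(μ₂-λ) = 9.8/1.80 = 5.4444
Total: L = L₁ + L₂ = 1.7193 + 5.4444 = 7.1637
W = L/λ = 7.1637/9.8 = 0.7310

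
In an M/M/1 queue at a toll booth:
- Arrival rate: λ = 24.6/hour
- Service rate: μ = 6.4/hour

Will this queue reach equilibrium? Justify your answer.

Stability requires ρ = λ/(cμ) < 1
ρ = 24.6/(1 × 6.4) = 24.6/6.40 = 3.8438
Since 3.8438 ≥ 1, the system is UNSTABLE.
Queue grows without bound. Need μ > λ = 24.6.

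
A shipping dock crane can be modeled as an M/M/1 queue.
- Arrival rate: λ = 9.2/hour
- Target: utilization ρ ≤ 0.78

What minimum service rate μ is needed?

ρ = λ/μ, so μ = λ/ρ
μ ≥ 9.2/0.78 = 11.7949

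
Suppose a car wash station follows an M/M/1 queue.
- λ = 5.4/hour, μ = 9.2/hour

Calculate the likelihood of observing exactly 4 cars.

ρ = λ/μ = 5.4/9.2 = 0.5870
P(n) = (1-ρ)ρⁿ
P(4) = (1-0.5870) × 0.5870^4
P(4) = 0.413000 × 0.118728
P(4) = 0.04903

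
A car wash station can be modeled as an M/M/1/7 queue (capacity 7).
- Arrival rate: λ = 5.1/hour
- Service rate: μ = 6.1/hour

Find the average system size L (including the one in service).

ρ = λ/μ = 5.1/6.1 = 0.836066
P₀ = (1-ρ)/(1-ρ^(K+1)) = (1-0.836066)/(1-0.836066^8) = 0.1639/0.7613 = 0.2153
P_K = P₀×ρ^K = 0.2153 × 0.836066^7 = 0.2153 × 0.2856 = 0.06149
L = ρ[1 - (K+1)ρ^K + Kρ^(K+1)] / [(1-ρ)(1-ρ^(K+1))]
L = 0.836066 × (1 - 8×0.2855512 + 7×0.2387396) / ((1 - 0.836066) × (1 - 0.2387396)) = 2.5911 cars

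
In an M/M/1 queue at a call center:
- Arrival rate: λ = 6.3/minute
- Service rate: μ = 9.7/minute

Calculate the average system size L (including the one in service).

ρ = λ/μ = 6.3/9.7 = 0.6495
For M/M/1: L = λ/(μ-λ)
L = 6.3/(9.7-6.3) = 6.3/3.40
L = 1.8529 calls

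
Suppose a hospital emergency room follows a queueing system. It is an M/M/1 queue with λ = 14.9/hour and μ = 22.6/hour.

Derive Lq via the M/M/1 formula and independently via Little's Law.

Method 1 (direct): Lq = λ²/(μ(μ-λ)) = 222.01/(22.6 × 7.70) = 1.2758

Method 2 (Little's Law):
W = 1/(μ-λ) = 1/7.70 = 0.12987
Wq = W - 1/μ = 0.12987 - 0.044248 = 0.085622
Lq = λWq = 14.9 × 0.085622 = 1.2758 ✔ (matches Method 1)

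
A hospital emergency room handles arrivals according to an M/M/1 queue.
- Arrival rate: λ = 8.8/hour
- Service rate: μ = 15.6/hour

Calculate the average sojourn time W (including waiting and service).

First, compute utilization: ρ = λ/μ = 8.8/15.6 = 0.5641
For M/M/1: W = 1/(μ-λ)
W = 1/(15.6-8.8) = 1/6.80
W = 0.1471 hours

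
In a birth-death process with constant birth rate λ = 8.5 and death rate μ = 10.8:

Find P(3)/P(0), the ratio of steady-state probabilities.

For constant rates: P(n)/P(0) = (λ/μ)^n
P(3)/P(0) = (8.5/10.8)^3 = 0.78704^3 = 0.4875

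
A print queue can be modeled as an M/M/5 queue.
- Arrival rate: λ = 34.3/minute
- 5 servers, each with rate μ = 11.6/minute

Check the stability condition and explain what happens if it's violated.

Stability requires ρ = λ/(cμ) < 1
ρ = 34.3/(5 × 11.6) = 34.3/58.00 = 0.5914
Since 0.5914 < 1, the system is STABLE.
The servers are busy 59.14% of the time.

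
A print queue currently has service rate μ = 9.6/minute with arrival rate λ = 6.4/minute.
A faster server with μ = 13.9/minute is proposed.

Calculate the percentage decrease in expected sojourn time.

System 1: ρ₁ = 6.4/9.6 = 0.6667, W₁ = 1/(9.6-6.4) = 0.31250
System 2: ρ₂ = 6.4/13.9 = 0.4604, W₂ = 1/(13.9-6.4) = 0.13333
Improvement: (W₁-W₂)/W₁ = (0.31250-0.13333)/0.31250 = 57.33%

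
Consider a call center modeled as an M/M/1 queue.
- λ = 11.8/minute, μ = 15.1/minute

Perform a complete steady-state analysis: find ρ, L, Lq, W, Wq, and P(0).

Step 1: ρ = λ/μ = 11.8/15.1 = 0.7815
Step 2: L = λ/(μ-λ) = 11.8/3.30 = 3.5758
Step 3: Lq = λ²/(μ(μ-λ)) = 139.24/(15.1×3.30) = 2.7943
Step 4: W = 1/(μ-λ) = 1/3.30 = 0.30303
Step 5: Wq = λ/(μ(μ-λ)) = 11.8/(15.1×3.30) = 0.2368
Step 6: P(0) = 1-ρ = 0.2185
Verify: L = λW = 11.8×0.30303 = 3.5758 ✔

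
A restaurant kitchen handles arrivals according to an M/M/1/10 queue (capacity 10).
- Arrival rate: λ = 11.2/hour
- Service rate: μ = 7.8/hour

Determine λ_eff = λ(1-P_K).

ρ = λ/μ = 11.2/7.8 = 1.4359
P₀ = (1-ρ)/(1-ρ^(K+1)) = (1-1.4359)/(1-1.4359^11) = -0.4359/-52.5015 = 0.008303
P_K = P₀×ρ^K = 0.008303 × 1.4359^10 = 0.008303 × 37.2599 = 0.3094
λ_eff = λ(1-P_K) = 11.2 × (1 - 0.309354) = 11.2 × 0.690646 = 7.7352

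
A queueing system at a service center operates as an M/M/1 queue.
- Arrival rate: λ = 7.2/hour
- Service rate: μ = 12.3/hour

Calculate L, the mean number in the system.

ρ = λ/μ = 7.2/12.3 = 0.5854
For M/M/1: L = λ/(μ-λ)
L = 7.2/(12.3-7.2) = 7.2/5.10
L = 1.4118 customers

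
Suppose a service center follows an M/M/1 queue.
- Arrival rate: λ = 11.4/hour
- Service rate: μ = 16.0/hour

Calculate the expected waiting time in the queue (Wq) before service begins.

First, compute utilization: ρ = λ/μ = 11.4/16.0 = 0.7125
For M/M/1: Wq = λ/(μ(μ-λ))
Wq = 11.4/(16.0 × (16.0-11.4))
Wq = 11.4/(16.0 × 4.60)
Wq = 0.1549 hours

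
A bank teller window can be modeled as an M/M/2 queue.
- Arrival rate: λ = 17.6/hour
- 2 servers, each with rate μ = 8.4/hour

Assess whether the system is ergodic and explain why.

Stability requires ρ = λ/(cμ) < 1
ρ = 17.6/(2 × 8.4) = 17.6/16.80 = 1.0476
Since 1.0476 ≥ 1, the system is UNSTABLE.
Need c > λ/μ = 17.6/8.4 = 2.10.
Minimum servers needed: c = 3.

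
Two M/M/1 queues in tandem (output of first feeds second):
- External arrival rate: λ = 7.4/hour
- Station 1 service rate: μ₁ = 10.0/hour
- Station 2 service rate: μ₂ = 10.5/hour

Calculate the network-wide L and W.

By Jackson's theorem, each station behaves as independent M/M/1.
Station 1: ρ₁ = 7.4/10.0 = 0.7400, L₁ = ρ₁/(1-ρ₁) = λ/(μ₁-λ) = 7.4/2.60 = 2.8462
Station 2: ρ₂ = 7.4/10.5 = 0.7048, L₂ = ρ₂/(1-ρ₂) = λ/(μ₂-λ) = 7.4/3.10 = 2.3871
Total: L = L₁ + L₂ = 2.8462 + 2.3871 = 5.2333
W = L/λ = 5.2333/7.4 = 0.7072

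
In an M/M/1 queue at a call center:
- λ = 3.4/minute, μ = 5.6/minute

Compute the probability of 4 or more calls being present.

ρ = λ/μ = 3.4/5.6 = 0.60714
P(N ≥ n) = ρⁿ
P(N ≥ 4) = 0.60714^4
P(N ≥ 4) = 0.1359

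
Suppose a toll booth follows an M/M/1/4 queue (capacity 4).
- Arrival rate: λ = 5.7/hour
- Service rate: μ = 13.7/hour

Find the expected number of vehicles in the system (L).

ρ = λ/μ = 5.7/13.7 = 0.41606
P₀ = (1-ρ)/(1-ρ^(K+1)) = (1-0.41606)/(1-0.41606^5) = 0.5839/0.9875 = 0.5913
P_K = P₀×ρ^K = 0.5913 × 0.41606^4 = 0.5913 × 0.02997 = 0.01772
L = ρ[1 - (K+1)ρ^K + Kρ^(K+1)] / [(1-ρ)(1-ρ^(K+1))]
L = 0.41606 × (1 - 5×0.02997 + 4×0.01247) / ((1 - 0.41606) × (1 - 0.01247)) = 0.6494 vehicles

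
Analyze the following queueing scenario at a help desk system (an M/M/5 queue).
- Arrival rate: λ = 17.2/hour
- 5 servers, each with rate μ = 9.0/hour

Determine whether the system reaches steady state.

Stability requires ρ = λ/(cμ) < 1
ρ = 17.2/(5 × 9.0) = 17.2/45.00 = 0.3822
Since 0.3822 < 1, the system is STABLE.
The servers are busy 38.22% of the time.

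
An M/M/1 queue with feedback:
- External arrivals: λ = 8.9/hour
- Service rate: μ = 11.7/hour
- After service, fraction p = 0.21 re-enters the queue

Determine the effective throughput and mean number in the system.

Effective arrival rate: λ_eff = λ/(1-p) = 8.9/(1-0.21) = 8.9/0.79 = 11.2658228
ρ = λ_eff/μ = 11.2658228/11.7 = 0.9628908
L = ρ/(1-ρ) = 0.9628908/(1-0.9628908) = 25.9475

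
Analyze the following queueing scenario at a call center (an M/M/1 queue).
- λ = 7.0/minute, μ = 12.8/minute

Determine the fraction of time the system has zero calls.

ρ = λ/μ = 7.0/12.8 = 0.5469
P(0) = 1 - ρ = 1 - 0.5469 = 0.4531
The server is idle 45.31% of the time.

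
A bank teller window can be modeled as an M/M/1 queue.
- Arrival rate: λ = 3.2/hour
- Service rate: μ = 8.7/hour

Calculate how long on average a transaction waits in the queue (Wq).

First, compute utilization: ρ = λ/μ = 3.2/8.7 = 0.3678
For M/M/1: Wq = λ/(μ(μ-λ))
Wq = 3.2/(8.7 × (8.7-3.2))
Wq = 3.2/(8.7 × 5.50)
Wq = 0.06688 hours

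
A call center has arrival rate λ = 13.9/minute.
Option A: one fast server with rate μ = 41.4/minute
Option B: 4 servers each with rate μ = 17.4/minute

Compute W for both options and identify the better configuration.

Option A: single server μ = 41.4 (M/M/1)
  ρ_A = 13.9/41.4 = 0.3357
  W_A = 1/(μ-λ) = 1/(41.4-13.9) = 1/27.50 = 0.03636

Option B: 4 servers μ = 17.4 (M/M/4)
  ρ_B = λ/(cμ) = 13.9/(4×17.4) = 0.1997
  Offered load a = λ/μ = cρ = 13.9/17.4 = 0.7989
  P₀ = [ Σₙ₌₀^3 aⁿ/n! + a^4/(4!(1-ρ)) ]⁻¹
  Σ = a^0/0! + a^1/1! + a^2/2! + a^3/3! = 1.0000 + 0.79885 + 0.31908 + 0.084966 = 2.2029
  a^4/(4!(1-ρ)) = 0.40725/(24 × 0.80029) = 0.02120
  P₀ = 1/(2.2029 + 0.02120) = 0.4496
  Lq = P₀·a^4·ρ / (4!(1-ρ)²) = 0.4496 × 0.4073 × 0.1997 / (24 × 0.6405) = 0.002379
  Wq_B = Lq/λ = 0.002379/13.9 = 0.0001712
  W_B = Wq_B + 1/μ = 0.0001712 + 0.05747 = 0.05764

Since W_A = 0.03636 < W_B = 0.05764, Option A (single fast server) has the shorter time in system.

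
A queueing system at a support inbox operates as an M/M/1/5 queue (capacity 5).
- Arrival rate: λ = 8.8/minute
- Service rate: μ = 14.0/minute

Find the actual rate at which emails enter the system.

ρ = λ/μ = 8.8/14.0 = 0.62857
P₀ = (1-ρ)/(1-ρ^(K+1)) = (1-0.62857)/(1-0.62857^6) = 0.3714/0.9383 = 0.3958
P_K = P₀×ρ^K = 0.3958 × 0.62857^5 = 0.3958 × 0.09812 = 0.03884
λ_eff = λ(1-P_K) = 8.8 × (1 - 0.03884) = 8.8 × 0.96116 = 8.4582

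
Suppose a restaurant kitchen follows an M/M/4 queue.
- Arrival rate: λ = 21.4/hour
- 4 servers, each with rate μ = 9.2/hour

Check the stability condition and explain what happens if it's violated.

Stability requires ρ = λ/(cμ) < 1
ρ = 21.4/(4 × 9.2) = 21.4/36.80 = 0.5815
Since 0.5815 < 1, the system is STABLE.
The servers are busy 58.15% of the time.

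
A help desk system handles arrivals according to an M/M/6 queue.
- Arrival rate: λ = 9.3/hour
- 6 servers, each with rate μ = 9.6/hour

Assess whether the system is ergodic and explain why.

Stability requires ρ = λ/(cμ) < 1
ρ = 9.3/(6 × 9.6) = 9.3/57.60 = 0.1615
Since 0.1615 < 1, the system is STABLE.
The servers are busy 16.15% of the time.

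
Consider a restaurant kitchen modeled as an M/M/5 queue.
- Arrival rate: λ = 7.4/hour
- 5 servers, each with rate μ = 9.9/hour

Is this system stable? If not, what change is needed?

Stability requires ρ = λ/(cμ) < 1
ρ = 7.4/(5 × 9.9) = 7.4/49.50 = 0.1495
Since 0.1495 < 1, the system is STABLE.
The servers are busy 14.95% of the time.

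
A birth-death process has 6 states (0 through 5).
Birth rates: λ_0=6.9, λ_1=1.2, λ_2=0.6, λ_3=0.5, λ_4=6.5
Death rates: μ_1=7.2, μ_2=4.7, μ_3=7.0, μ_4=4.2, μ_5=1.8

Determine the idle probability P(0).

Ratios P(n)/P(0) = (λ₀···λₙ₋₁)/(μ₁···μₙ):
P(1)/P(0) = (6.9)/(7.2) = 0.9583
P(2)/P(0) = (6.9×1.2)/(7.2×4.7) = 0.2447
P(3)/P(0) = (6.9×1.2×0.6)/(7.2×4.7×7.0) = 0.02097
P(4)/P(0) = (6.9×1.2×0.6×0.5)/(7.2×4.7×7.0×4.2) = 0.002497
P(5)/P(0) = (6.9×1.2×0.6×0.5×6.5)/(7.2×4.7×7.0×4.2×1.8) = 0.009016

Normalization: ∑ P(n) = 1
P(0) × (1.0000 + 0.9583 + 0.2447 + 0.02097 + 0.002497 + 0.009016) = 1
P(0) × 2.2355 = 1
P(0) = 1/2.2355 = 0.4473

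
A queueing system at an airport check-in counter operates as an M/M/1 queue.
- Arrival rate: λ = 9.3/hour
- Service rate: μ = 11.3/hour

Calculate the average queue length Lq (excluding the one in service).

ρ = λ/μ = 9.3/11.3 = 0.8230
For M/M/1: Lq = λ²/(μ(μ-λ))
Lq = 86.49/(11.3 × 2.00)
Lq = 3.8270 passengers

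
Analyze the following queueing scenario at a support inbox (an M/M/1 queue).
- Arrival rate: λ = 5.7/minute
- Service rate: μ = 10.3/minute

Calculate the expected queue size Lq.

ρ = λ/μ = 5.7/10.3 = 0.5534
For M/M/1: Lq = λ²/(μ(μ-λ))
Lq = 32.49/(10.3 × 4.60)
Lq = 0.6857 emails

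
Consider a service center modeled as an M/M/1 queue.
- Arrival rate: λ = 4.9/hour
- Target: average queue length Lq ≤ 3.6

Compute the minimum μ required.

For M/M/1: Lq = λ²/(μ(μ-λ))
Need Lq ≤ 3.6, i.e. μ(μ-λ) ≥ λ²/3.6
μ² - 4.9μ - 24.01/3.6 ≥ 0  →  μ² - 4.9μ - 6.66944 ≥ 0
Quadratic formula (positive root): μ = [λ + √(λ² + 4×6.66944)]/2
Discriminant: 24.01 + 4×6.66944 = 50.6878, √50.6878 = 7.1195
μ ≥ (4.9 + 7.1195)/2 = 6.0098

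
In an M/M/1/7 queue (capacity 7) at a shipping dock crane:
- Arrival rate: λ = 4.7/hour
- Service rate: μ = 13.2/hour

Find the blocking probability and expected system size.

ρ = λ/μ = 4.7/13.2 = 0.35606
P₀ = (1-ρ)/(1-ρ^(K+1)) = (1-0.35606)/(1-0.35606^8) = 0.6439/0.9997 = 0.6441
P_K = P₀×ρ^K = 0.6441 × 0.35606^7 = 0.6441 × 0.0007255 = 0.0004673
Blocking probability P_7 = 0.0004673 (0.04673%)
L = ρ[1 - (K+1)ρ^K + Kρ^(K+1)] / [(1-ρ)(1-ρ^(K+1))]
L = 0.35606 × (1 - 8×0.0007255 + 7×0.0002583) / ((1 - 0.35606) × (1 - 0.0002583)) = 0.5509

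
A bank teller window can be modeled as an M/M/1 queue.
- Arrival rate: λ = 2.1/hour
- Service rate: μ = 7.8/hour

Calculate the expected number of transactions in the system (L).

ρ = λ/μ = 2.1/7.8 = 0.2692
For M/M/1: L = λ/(μ-λ)
L = 2.1/(7.8-2.1) = 2.1/5.70
L = 0.3684 transactions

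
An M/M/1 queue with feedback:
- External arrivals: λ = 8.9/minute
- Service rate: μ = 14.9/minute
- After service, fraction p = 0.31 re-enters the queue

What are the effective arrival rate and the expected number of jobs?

Effective arrival rate: λ_eff = λ/(1-p) = 8.9/(1-0.31) = 8.9/0.69 = 12.898551
ρ = λ_eff/μ = 12.898551/14.9 = 0.865675
L = ρ/(1-ρ) = 0.865675/(1-0.865675) = 6.4446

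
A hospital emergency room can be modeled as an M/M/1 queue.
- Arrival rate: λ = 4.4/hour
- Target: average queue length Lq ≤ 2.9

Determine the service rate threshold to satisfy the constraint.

For M/M/1: Lq = λ²/(μ(μ-λ))
Need Lq ≤ 2.9, i.e. μ(μ-λ) ≥ λ²/2.9
μ² - 4.4μ - 19.36/2.9 ≥ 0  →  μ² - 4.4μ - 6.67586 ≥ 0
Quadratic formula (positive root): μ = [λ + √(λ² + 4×6.67586)]/2
Discriminant: 19.36 + 4×6.67586 = 46.0634, √46.0634 = 6.7870
μ ≥ (4.4 + 6.7870)/2 = 5.5935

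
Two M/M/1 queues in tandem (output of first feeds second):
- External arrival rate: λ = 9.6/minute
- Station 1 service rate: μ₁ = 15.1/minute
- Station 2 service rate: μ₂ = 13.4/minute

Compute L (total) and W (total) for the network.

By Jackson's theorem, each station behaves as independent M/M/1.
Station 1: ρ₁ = 9.6/15.1 = 0.6358, L₁ = ρ₁/(1-ρ₁) = λ/(μ₁-λ) = 9.6/5.50 = 1.7455
Station 2: ρ₂ = 9.6/13.4 = 0.7164, L₂ = ρ₂/(1-ρ₂) = λ/(μ₂-λ) = 9.6/3.80 = 2.5263
Total: L = L₁ + L₂ = 1.7455 + 2.5263 = 4.2718
W = L/λ = 4.2718/9.6 = 0.4450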